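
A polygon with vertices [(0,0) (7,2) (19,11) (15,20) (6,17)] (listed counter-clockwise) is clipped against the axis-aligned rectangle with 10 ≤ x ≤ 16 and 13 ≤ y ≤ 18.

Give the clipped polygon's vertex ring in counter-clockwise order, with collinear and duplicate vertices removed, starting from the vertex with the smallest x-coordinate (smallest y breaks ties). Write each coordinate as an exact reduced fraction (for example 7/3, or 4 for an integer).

1. After x ≥ 10: [(10,17/4) (19,11) (15,20) (10,55/3)]
2. After x ≤ 16: [(10,17/4) (16,35/4) (16,71/4) (15,20) (10,55/3)]
3. After y ≥ 13: [(10,13) (16,13) (16,71/4) (15,20) (10,55/3)]
4. After y ≤ 18: [(10,18) (10,13) (16,13) (16,71/4) (143/9,18)]
5. Canonical ring: [(10,13) (16,13) (16,71/4) (143/9,18) (10,18)]

Clipped polygon: [(10,13) (16,13) (16,71/4) (143/9,18) (10,18)]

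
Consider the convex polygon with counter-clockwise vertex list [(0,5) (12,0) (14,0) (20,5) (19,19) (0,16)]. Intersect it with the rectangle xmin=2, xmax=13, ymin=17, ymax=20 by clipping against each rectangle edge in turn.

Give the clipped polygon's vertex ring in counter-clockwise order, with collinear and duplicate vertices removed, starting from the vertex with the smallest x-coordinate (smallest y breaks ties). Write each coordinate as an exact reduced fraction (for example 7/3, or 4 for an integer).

1. After x ≥ 2: [(2,25/6) (12,0) (14,0) (20,5) (19,19) (2,310/19)]
2. After x ≤ 13: [(2,25/6) (12,0) (13,0) (13,343/19) (2,310/19)]
3. After y ≥ 17: [(13,17) (13,343/19) (19/3,17)]
4. After y ≤ 20: [(13,17) (13,343/19) (19/3,17)]
5. Canonical ring: [(19/3,17) (13,17) (13,343/19)]

Clipped polygon: [(19/3,17) (13,17) (13,343/19)]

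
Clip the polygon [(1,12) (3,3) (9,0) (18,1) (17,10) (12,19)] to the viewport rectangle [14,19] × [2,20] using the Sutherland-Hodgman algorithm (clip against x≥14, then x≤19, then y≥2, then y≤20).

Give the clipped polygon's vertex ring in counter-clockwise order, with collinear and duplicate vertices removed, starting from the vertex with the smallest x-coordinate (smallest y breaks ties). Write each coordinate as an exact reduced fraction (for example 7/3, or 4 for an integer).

1. After x ≥ 14: [(14,5/9) (18,1) (17,10) (14,77/5)]
2. After x ≤ 19: [(14,5/9) (18,1) (17,10) (14,77/5)]
3. After y ≥ 2: [(14,2) (161/9,2) (17,10) (14,77/5)]
4. After y ≤ 20: [(14,2) (161/9,2) (17,10) (14,77/5)]
5. Canonical ring: [(14,2) (161/9,2) (17,10) (14,77/5)]

Clipped polygon: [(14,2) (161/9,2) (17,10) (14,77/5)]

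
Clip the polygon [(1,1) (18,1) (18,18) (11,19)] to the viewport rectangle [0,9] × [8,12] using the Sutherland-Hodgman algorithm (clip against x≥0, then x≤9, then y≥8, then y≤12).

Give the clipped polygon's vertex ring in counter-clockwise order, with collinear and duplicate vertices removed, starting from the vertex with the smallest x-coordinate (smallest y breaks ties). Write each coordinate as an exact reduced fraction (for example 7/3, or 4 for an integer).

1. After x ≥ 0: [(1,1) (18,1) (18,18) (11,19)]
2. After x ≤ 9: [(9,77/5) (1,1) (9,1)]
3. After y ≥ 8: [(9,8) (9,77/5) (44/9,8)]
4. After y ≤ 12: [(9,8) (9,12) (64/9,12) (44/9,8)]
5. Canonical ring: [(44/9,8) (9,8) (9,12) (64/9,12)]

Clipped polygon: [(44/9,8) (9,8) (9,12) (64/9,12)]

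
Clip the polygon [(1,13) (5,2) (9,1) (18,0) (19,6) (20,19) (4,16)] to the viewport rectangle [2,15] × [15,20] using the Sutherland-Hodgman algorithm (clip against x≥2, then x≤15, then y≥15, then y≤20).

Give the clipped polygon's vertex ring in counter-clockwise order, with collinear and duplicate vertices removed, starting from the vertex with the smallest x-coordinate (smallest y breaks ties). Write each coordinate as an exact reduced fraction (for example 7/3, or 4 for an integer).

1. After x ≥ 2: [(2,14) (2,41/4) (5,2) (9,1) (18,0) (19,6) (20,19) (4,16)]
2. After x ≤ 15: [(2,14) (2,41/4) (5,2) (9,1) (15,1/3) (15,289/16) (4,16)]
3. After y ≥ 15: [(3,15) (15,15) (15,289/16) (4,16)]
4. After y ≤ 20: [(3,15) (15,15) (15,289/16) (4,16)]
5. Canonical ring: [(3,15) (15,15) (15,289/16) (4,16)]

Clipped polygon: [(3,15) (15,15) (15,289/16) (4,16)]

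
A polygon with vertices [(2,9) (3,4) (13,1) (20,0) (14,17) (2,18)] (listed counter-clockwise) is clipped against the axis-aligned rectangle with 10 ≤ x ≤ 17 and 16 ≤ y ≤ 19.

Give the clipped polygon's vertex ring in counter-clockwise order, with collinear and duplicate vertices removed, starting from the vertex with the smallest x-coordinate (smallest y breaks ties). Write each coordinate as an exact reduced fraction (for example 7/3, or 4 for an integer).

Clipped polygon: [(10,16) (244/17,16) (14,17) (10,52/3)]

1. After x ≥ 10: [(10,19/10) (13,1) (20,0) (14,17) (10,52/3)]
2. After x ≤ 17: [(10,19/10) (13,1) (17,3/7) (17,17/2) (14,17) (10,52/3)]
3. After y ≥ 16: [(10,16) (244/17,16) (14,17) (10,52/3)]
4. After y ≤ 19: [(10,16) (244/17,16) (14,17) (10,52/3)]
5. Canonical ring: [(10,16) (244/17,16) (14,17) (10,52/3)]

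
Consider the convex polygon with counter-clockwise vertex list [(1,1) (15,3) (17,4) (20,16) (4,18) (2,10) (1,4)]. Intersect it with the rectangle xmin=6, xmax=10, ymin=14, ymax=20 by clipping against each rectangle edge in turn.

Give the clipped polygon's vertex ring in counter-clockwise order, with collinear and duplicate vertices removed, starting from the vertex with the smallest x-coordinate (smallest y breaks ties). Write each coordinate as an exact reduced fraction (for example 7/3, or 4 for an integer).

Clipped polygon: [(6,14) (10,14) (10,69/4) (6,71/4)]

1. After x ≥ 6: [(6,12/7) (15,3) (17,4) (20,16) (6,71/4)]
2. After x ≤ 10: [(6,12/7) (10,16/7) (10,69/4) (6,71/4)]
3. After y ≥ 14: [(6,14) (10,14) (10,69/4) (6,71/4)]
4. After y ≤ 20: [(6,14) (10,14) (10,69/4) (6,71/4)]
5. Canonical ring: [(6,14) (10,14) (10,69/4) (6,71/4)]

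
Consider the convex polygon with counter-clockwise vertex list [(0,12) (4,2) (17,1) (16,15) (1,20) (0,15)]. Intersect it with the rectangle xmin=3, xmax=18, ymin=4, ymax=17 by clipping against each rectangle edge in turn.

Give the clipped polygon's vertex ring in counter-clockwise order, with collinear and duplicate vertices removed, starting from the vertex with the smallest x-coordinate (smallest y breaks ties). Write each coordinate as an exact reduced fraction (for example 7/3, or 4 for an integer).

Clipped polygon: [(3,9/2) (16/5,4) (235/14,4) (16,15) (10,17) (3,17)]

1. After x ≥ 3: [(3,9/2) (4,2) (17,1) (16,15) (3,58/3)]
2. After x ≤ 18: [(3,9/2) (4,2) (17,1) (16,15) (3,58/3)]
3. After y ≥ 4: [(3,9/2) (16/5,4) (235/14,4) (16,15) (3,58/3)]
4. After y ≤ 17: [(3,17) (3,9/2) (16/5,4) (235/14,4) (16,15) (10,17)]
5. Canonical ring: [(3,9/2) (16/5,4) (235/14,4) (16,15) (10,17) (3,17)]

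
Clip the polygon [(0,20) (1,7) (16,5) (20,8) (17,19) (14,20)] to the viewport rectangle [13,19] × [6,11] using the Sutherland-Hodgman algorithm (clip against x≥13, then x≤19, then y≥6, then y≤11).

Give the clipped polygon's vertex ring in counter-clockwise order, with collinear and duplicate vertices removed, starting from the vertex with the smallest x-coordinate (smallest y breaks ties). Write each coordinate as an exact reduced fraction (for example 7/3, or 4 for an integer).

Clipped polygon: [(13,6) (52/3,6) (19,29/4) (19,11) (13,11)]

1. After x ≥ 13: [(13,20) (13,27/5) (16,5) (20,8) (17,19) (14,20)]
2. After x ≤ 19: [(13,20) (13,27/5) (16,5) (19,29/4) (19,35/3) (17,19) (14,20)]
3. After y ≥ 6: [(13,20) (13,6) (52/3,6) (19,29/4) (19,35/3) (17,19) (14,20)]
4. After y ≤ 11: [(13,11) (13,6) (52/3,6) (19,29/4) (19,11)]
5. Canonical ring: [(13,6) (52/3,6) (19,29/4) (19,11) (13,11)]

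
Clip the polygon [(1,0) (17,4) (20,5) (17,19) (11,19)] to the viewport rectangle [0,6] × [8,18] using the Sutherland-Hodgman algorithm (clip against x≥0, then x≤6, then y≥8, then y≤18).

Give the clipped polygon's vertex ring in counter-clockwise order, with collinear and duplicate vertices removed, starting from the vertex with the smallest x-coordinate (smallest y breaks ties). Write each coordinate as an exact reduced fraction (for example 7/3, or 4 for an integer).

1. After x ≥ 0: [(1,0) (17,4) (20,5) (17,19) (11,19)]
2. After x ≤ 6: [(6,19/2) (1,0) (6,5/4)]
3. After y ≥ 8: [(6,8) (6,19/2) (99/19,8)]
4. After y ≤ 18: [(6,8) (6,19/2) (99/19,8)]
5. Canonical ring: [(99/19,8) (6,8) (6,19/2)]

Clipped polygon: [(99/19,8) (6,8) (6,19/2)]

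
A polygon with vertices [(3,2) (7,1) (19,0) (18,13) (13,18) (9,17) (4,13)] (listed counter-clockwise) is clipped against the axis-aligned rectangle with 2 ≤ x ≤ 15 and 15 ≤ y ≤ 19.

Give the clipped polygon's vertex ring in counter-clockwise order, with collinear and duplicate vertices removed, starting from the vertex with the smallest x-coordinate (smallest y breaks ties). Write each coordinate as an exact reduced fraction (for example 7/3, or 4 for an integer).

1. After x ≥ 2: [(3,2) (7,1) (19,0) (18,13) (13,18) (9,17) (4,13)]
2. After x ≤ 15: [(3,2) (7,1) (15,1/3) (15,16) (13,18) (9,17) (4,13)]
3. After y ≥ 15: [(15,15) (15,16) (13,18) (9,17) (13/2,15)]
4. After y ≤ 19: [(15,15) (15,16) (13,18) (9,17) (13/2,15)]
5. Canonical ring: [(13/2,15) (15,15) (15,16) (13,18) (9,17)]

Clipped polygon: [(13/2,15) (15,15) (15,16) (13,18) (9,17)]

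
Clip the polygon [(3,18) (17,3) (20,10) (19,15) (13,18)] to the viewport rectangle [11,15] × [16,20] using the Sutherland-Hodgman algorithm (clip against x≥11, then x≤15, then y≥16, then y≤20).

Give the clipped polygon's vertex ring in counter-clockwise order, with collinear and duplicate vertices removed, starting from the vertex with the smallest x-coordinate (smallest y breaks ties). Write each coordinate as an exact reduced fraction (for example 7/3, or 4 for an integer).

Clipped polygon: [(11,16) (15,16) (15,17) (13,18) (11,18)]

1. After x ≥ 11: [(11,18) (11,66/7) (17,3) (20,10) (19,15) (13,18)]
2. After x ≤ 15: [(11,18) (11,66/7) (15,36/7) (15,17) (13,18)]
3. After y ≥ 16: [(11,18) (11,16) (15,16) (15,17) (13,18)]
4. After y ≤ 20: [(11,18) (11,16) (15,16) (15,17) (13,18)]
5. Canonical ring: [(11,16) (15,16) (15,17) (13,18) (11,18)]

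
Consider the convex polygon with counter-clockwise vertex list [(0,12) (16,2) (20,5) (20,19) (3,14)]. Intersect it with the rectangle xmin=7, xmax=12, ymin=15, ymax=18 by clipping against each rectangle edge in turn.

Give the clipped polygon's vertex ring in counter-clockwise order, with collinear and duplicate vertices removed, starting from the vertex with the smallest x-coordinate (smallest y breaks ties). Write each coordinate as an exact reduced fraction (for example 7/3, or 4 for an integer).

1. After x ≥ 7: [(7,61/8) (16,2) (20,5) (20,19) (7,258/17)]
2. After x ≤ 12: [(7,61/8) (12,9/2) (12,283/17) (7,258/17)]
3. After y ≥ 15: [(7,15) (12,15) (12,283/17) (7,258/17)]
4. After y ≤ 18: [(7,15) (12,15) (12,283/17) (7,258/17)]
5. Canonical ring: [(7,15) (12,15) (12,283/17) (7,258/17)]

Clipped polygon: [(7,15) (12,15) (12,283/17) (7,258/17)]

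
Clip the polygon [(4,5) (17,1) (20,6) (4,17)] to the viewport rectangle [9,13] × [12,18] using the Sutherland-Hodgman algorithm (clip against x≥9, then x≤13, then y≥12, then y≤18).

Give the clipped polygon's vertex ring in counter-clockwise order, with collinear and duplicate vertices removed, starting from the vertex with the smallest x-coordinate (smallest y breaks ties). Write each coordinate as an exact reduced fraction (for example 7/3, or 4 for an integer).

Clipped polygon: [(9,12) (124/11,12) (9,217/16)]

1. After x ≥ 9: [(9,45/13) (17,1) (20,6) (9,217/16)]
2. After x ≤ 13: [(9,45/13) (13,29/13) (13,173/16) (9,217/16)]
3. After y ≥ 12: [(9,12) (124/11,12) (9,217/16)]
4. After y ≤ 18: [(9,12) (124/11,12) (9,217/16)]
5. Canonical ring: [(9,12) (124/11,12) (9,217/16)]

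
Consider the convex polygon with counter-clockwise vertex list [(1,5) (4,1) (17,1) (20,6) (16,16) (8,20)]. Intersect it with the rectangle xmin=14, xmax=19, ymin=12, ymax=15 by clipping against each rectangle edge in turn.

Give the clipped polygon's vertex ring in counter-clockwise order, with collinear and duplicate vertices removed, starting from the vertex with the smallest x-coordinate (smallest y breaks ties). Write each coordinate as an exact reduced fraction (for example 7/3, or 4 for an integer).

Clipped polygon: [(14,12) (88/5,12) (82/5,15) (14,15)]

1. After x ≥ 14: [(14,1) (17,1) (20,6) (16,16) (14,17)]
2. After x ≤ 19: [(14,1) (17,1) (19,13/3) (19,17/2) (16,16) (14,17)]
3. After y ≥ 12: [(14,12) (88/5,12) (16,16) (14,17)]
4. After y ≤ 15: [(14,15) (14,12) (88/5,12) (82/5,15)]
5. Canonical ring: [(14,12) (88/5,12) (82/5,15) (14,15)]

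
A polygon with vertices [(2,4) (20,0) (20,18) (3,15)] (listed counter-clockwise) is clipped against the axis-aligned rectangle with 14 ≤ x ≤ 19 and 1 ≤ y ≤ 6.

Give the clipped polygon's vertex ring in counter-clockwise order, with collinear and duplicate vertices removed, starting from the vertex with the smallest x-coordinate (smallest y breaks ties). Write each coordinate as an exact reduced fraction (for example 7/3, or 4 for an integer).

Clipped polygon: [(14,4/3) (31/2,1) (19,1) (19,6) (14,6)]

1. After x ≥ 14: [(14,4/3) (20,0) (20,18) (14,288/17)]
2. After x ≤ 19: [(14,4/3) (19,2/9) (19,303/17) (14,288/17)]
3. After y ≥ 1: [(14,4/3) (31/2,1) (19,1) (19,303/17) (14,288/17)]
4. After y ≤ 6: [(14,6) (14,4/3) (31/2,1) (19,1) (19,6)]
5. Canonical ring: [(14,4/3) (31/2,1) (19,1) (19,6) (14,6)]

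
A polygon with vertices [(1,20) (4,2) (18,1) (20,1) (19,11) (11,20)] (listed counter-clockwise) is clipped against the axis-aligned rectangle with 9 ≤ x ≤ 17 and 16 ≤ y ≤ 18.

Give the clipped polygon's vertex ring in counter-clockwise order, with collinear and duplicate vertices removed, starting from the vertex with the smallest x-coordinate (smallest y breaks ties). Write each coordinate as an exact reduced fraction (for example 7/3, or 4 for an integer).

Clipped polygon: [(9,16) (131/9,16) (115/9,18) (9,18)]

1. After x ≥ 9: [(9,20) (9,23/14) (18,1) (20,1) (19,11) (11,20)]
2. After x ≤ 17: [(9,20) (9,23/14) (17,15/14) (17,53/4) (11,20)]
3. After y ≥ 16: [(9,20) (9,16) (131/9,16) (11,20)]
4. After y ≤ 18: [(9,18) (9,16) (131/9,16) (115/9,18)]
5. Canonical ring: [(9,16) (131/9,16) (115/9,18) (9,18)]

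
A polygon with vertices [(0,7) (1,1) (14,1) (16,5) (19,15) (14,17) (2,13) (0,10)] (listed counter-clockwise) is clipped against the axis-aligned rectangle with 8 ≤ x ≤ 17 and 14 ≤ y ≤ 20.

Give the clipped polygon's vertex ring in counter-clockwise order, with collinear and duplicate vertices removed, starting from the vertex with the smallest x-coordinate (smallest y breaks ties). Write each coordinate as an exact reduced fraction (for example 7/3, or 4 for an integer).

1. After x ≥ 8: [(8,1) (14,1) (16,5) (19,15) (14,17) (8,15)]
2. After x ≤ 17: [(8,1) (14,1) (16,5) (17,25/3) (17,79/5) (14,17) (8,15)]
3. After y ≥ 14: [(8,14) (17,14) (17,79/5) (14,17) (8,15)]
4. After y ≤ 20: [(8,14) (17,14) (17,79/5) (14,17) (8,15)]
5. Canonical ring: [(8,14) (17,14) (17,79/5) (14,17) (8,15)]

Clipped polygon: [(8,14) (17,14) (17,79/5) (14,17) (8,15)]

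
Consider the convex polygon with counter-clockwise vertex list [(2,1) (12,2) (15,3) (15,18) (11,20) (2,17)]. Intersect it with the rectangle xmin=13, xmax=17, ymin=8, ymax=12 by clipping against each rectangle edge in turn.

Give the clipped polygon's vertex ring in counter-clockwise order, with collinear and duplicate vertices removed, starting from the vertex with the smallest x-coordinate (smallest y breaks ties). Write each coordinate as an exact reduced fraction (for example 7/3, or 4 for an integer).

1. After x ≥ 13: [(13,7/3) (15,3) (15,18) (13,19)]
2. After x ≤ 17: [(13,7/3) (15,3) (15,18) (13,19)]
3. After y ≥ 8: [(13,8) (15,8) (15,18) (13,19)]
4. After y ≤ 12: [(13,12) (13,8) (15,8) (15,12)]
5. Canonical ring: [(13,8) (15,8) (15,12) (13,12)]

Clipped polygon: [(13,8) (15,8) (15,12) (13,12)]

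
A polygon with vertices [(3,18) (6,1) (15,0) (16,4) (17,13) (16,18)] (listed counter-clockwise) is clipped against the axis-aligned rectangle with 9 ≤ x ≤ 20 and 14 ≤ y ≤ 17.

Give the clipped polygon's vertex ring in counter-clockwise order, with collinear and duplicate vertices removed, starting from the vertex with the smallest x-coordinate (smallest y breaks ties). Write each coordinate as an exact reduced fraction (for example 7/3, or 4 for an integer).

1. After x ≥ 9: [(9,18) (9,2/3) (15,0) (16,4) (17,13) (16,18)]
2. After x ≤ 20: [(9,18) (9,2/3) (15,0) (16,4) (17,13) (16,18)]
3. After y ≥ 14: [(9,18) (9,14) (84/5,14) (16,18)]
4. After y ≤ 17: [(9,17) (9,14) (84/5,14) (81/5,17)]
5. Canonical ring: [(9,14) (84/5,14) (81/5,17) (9,17)]

Clipped polygon: [(9,14) (84/5,14) (81/5,17) (9,17)]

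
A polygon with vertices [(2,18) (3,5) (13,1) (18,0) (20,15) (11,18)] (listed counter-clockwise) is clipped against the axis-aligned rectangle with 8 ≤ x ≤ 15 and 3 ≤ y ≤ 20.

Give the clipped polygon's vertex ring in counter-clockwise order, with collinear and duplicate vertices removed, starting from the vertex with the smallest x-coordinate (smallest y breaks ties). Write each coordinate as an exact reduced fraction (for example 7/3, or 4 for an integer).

Clipped polygon: [(8,3) (15,3) (15,50/3) (11,18) (8,18)]

1. After x ≥ 8: [(8,18) (8,3) (13,1) (18,0) (20,15) (11,18)]
2. After x ≤ 15: [(8,18) (8,3) (13,1) (15,3/5) (15,50/3) (11,18)]
3. After y ≥ 3: [(8,18) (8,3) (8,3) (15,3) (15,50/3) (11,18)]
4. After y ≤ 20: [(8,18) (8,3) (8,3) (15,3) (15,50/3) (11,18)]
5. Canonical ring: [(8,3) (15,3) (15,50/3) (11,18) (8,18)]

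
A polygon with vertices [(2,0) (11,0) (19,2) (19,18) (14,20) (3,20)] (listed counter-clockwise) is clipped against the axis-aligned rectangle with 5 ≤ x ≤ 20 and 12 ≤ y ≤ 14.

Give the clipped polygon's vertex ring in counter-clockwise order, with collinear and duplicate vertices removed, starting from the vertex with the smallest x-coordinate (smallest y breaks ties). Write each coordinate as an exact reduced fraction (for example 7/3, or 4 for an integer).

Clipped polygon: [(5,12) (19,12) (19,14) (5,14)]

1. After x ≥ 5: [(5,0) (11,0) (19,2) (19,18) (14,20) (5,20)]
2. After x ≤ 20: [(5,0) (11,0) (19,2) (19,18) (14,20) (5,20)]
3. After y ≥ 12: [(5,12) (19,12) (19,18) (14,20) (5,20)]
4. After y ≤ 14: [(5,14) (5,12) (19,12) (19,14)]
5. Canonical ring: [(5,12) (19,12) (19,14) (5,14)]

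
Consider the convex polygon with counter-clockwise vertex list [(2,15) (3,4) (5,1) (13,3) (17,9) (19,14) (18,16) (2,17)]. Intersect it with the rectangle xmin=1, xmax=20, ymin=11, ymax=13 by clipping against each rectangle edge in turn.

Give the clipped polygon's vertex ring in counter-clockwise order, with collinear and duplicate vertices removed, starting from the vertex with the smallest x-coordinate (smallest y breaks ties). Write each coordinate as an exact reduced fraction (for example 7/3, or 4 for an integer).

1. After x ≥ 1: [(2,15) (3,4) (5,1) (13,3) (17,9) (19,14) (18,16) (2,17)]
2. After x ≤ 20: [(2,15) (3,4) (5,1) (13,3) (17,9) (19,14) (18,16) (2,17)]
3. After y ≥ 11: [(2,15) (26/11,11) (89/5,11) (19,14) (18,16) (2,17)]
4. After y ≤ 13: [(24/11,13) (26/11,11) (89/5,11) (93/5,13)]
5. Canonical ring: [(24/11,13) (26/11,11) (89/5,11) (93/5,13)]

Clipped polygon: [(24/11,13) (26/11,11) (89/5,11) (93/5,13)]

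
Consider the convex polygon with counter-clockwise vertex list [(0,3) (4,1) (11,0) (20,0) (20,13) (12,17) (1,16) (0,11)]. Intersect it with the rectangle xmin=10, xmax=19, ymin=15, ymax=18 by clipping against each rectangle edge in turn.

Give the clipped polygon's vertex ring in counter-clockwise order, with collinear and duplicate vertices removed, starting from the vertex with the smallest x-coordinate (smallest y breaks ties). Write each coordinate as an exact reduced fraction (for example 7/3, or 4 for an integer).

1. After x ≥ 10: [(10,1/7) (11,0) (20,0) (20,13) (12,17) (10,185/11)]
2. After x ≤ 19: [(10,1/7) (11,0) (19,0) (19,27/2) (12,17) (10,185/11)]
3. After y ≥ 15: [(10,15) (16,15) (12,17) (10,185/11)]
4. After y ≤ 18: [(10,15) (16,15) (12,17) (10,185/11)]
5. Canonical ring: [(10,15) (16,15) (12,17) (10,185/11)]

Clipped polygon: [(10,15) (16,15) (12,17) (10,185/11)]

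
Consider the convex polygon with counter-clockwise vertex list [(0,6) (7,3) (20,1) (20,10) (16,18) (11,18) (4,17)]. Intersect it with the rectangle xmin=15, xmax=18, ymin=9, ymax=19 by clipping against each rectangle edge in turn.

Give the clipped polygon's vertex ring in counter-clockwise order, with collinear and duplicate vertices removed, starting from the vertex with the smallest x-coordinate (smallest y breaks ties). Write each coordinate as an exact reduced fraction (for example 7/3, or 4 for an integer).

Clipped polygon: [(15,9) (18,9) (18,14) (16,18) (15,18)]

1. After x ≥ 15: [(15,23/13) (20,1) (20,10) (16,18) (15,18)]
2. After x ≤ 18: [(15,23/13) (18,17/13) (18,14) (16,18) (15,18)]
3. After y ≥ 9: [(15,9) (18,9) (18,14) (16,18) (15,18)]
4. After y ≤ 19: [(15,9) (18,9) (18,14) (16,18) (15,18)]
5. Canonical ring: [(15,9) (18,9) (18,14) (16,18) (15,18)]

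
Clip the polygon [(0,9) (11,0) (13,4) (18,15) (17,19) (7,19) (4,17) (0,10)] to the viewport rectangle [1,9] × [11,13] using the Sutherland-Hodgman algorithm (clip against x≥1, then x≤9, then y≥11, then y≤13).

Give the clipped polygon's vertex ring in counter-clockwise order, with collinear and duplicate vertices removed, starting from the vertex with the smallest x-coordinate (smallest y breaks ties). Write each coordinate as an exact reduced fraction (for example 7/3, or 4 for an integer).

Clipped polygon: [(1,11) (9,11) (9,13) (12/7,13) (1,47/4)]

1. After x ≥ 1: [(1,90/11) (11,0) (13,4) (18,15) (17,19) (7,19) (4,17) (1,47/4)]
2. After x ≤ 9: [(1,90/11) (9,18/11) (9,19) (7,19) (4,17) (1,47/4)]
3. After y ≥ 11: [(1,11) (9,11) (9,19) (7,19) (4,17) (1,47/4)]
4. After y ≤ 13: [(1,11) (9,11) (9,13) (12/7,13) (1,47/4)]
5. Canonical ring: [(1,11) (9,11) (9,13) (12/7,13) (1,47/4)]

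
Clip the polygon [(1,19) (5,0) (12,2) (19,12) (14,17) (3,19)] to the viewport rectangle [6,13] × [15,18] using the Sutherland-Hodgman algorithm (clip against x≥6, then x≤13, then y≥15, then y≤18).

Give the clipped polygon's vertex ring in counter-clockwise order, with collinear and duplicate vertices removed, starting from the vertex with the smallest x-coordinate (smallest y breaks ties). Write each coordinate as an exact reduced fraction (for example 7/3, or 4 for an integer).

1. After x ≥ 6: [(6,2/7) (12,2) (19,12) (14,17) (6,203/11)]
2. After x ≤ 13: [(6,2/7) (12,2) (13,24/7) (13,189/11) (6,203/11)]
3. After y ≥ 15: [(6,15) (13,15) (13,189/11) (6,203/11)]
4. After y ≤ 18: [(6,18) (6,15) (13,15) (13,189/11) (17/2,18)]
5. Canonical ring: [(6,15) (13,15) (13,189/11) (17/2,18) (6,18)]

Clipped polygon: [(6,15) (13,15) (13,189/11) (17/2,18) (6,18)]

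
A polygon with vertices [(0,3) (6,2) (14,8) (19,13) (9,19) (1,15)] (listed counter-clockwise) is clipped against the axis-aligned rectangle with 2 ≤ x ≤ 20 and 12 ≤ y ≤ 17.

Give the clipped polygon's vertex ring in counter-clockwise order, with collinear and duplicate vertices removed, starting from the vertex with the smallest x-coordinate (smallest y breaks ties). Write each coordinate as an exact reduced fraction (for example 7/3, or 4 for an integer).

1. After x ≥ 2: [(2,8/3) (6,2) (14,8) (19,13) (9,19) (2,31/2)]
2. After x ≤ 20: [(2,8/3) (6,2) (14,8) (19,13) (9,19) (2,31/2)]
3. After y ≥ 12: [(2,12) (18,12) (19,13) (9,19) (2,31/2)]
4. After y ≤ 17: [(2,12) (18,12) (19,13) (37/3,17) (5,17) (2,31/2)]
5. Canonical ring: [(2,12) (18,12) (19,13) (37/3,17) (5,17) (2,31/2)]

Clipped polygon: [(2,12) (18,12) (19,13) (37/3,17) (5,17) (2,31/2)]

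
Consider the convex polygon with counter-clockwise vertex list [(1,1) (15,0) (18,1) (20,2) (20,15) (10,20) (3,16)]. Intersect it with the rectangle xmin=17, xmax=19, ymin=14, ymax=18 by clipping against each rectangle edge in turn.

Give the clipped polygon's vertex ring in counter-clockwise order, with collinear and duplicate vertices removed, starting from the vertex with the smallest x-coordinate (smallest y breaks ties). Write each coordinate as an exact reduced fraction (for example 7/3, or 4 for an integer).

Clipped polygon: [(17,14) (19,14) (19,31/2) (17,33/2)]

1. After x ≥ 17: [(17,2/3) (18,1) (20,2) (20,15) (17,33/2)]
2. After x ≤ 19: [(17,2/3) (18,1) (19,3/2) (19,31/2) (17,33/2)]
3. After y ≥ 14: [(17,14) (19,14) (19,31/2) (17,33/2)]
4. After y ≤ 18: [(17,14) (19,14) (19,31/2) (17,33/2)]
5. Canonical ring: [(17,14) (19,14) (19,31/2) (17,33/2)]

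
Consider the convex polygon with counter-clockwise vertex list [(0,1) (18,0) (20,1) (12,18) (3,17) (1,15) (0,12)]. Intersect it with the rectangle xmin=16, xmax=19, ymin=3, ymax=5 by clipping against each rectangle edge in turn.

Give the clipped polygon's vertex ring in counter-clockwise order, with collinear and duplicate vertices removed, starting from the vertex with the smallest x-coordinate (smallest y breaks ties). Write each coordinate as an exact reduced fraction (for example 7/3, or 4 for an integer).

1. After x ≥ 16: [(16,1/9) (18,0) (20,1) (16,19/2)]
2. After x ≤ 19: [(16,1/9) (18,0) (19,1/2) (19,25/8) (16,19/2)]
3. After y ≥ 3: [(16,3) (19,3) (19,25/8) (16,19/2)]
4. After y ≤ 5: [(16,5) (16,3) (19,3) (19,25/8) (308/17,5)]
5. Canonical ring: [(16,3) (19,3) (19,25/8) (308/17,5) (16,5)]

Clipped polygon: [(16,3) (19,3) (19,25/8) (308/17,5) (16,5)]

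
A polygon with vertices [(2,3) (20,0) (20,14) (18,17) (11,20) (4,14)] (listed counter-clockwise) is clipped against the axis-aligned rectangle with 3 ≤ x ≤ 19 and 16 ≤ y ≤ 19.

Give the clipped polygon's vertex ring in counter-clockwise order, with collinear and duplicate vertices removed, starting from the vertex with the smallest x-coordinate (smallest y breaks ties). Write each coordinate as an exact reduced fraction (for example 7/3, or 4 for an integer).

1. After x ≥ 3: [(3,17/2) (3,17/6) (20,0) (20,14) (18,17) (11,20) (4,14)]
2. After x ≤ 19: [(3,17/2) (3,17/6) (19,1/6) (19,31/2) (18,17) (11,20) (4,14)]
3. After y ≥ 16: [(56/3,16) (18,17) (11,20) (19/3,16)]
4. After y ≤ 19: [(56/3,16) (18,17) (40/3,19) (59/6,19) (19/3,16)]
5. Canonical ring: [(19/3,16) (56/3,16) (18,17) (40/3,19) (59/6,19)]

Clipped polygon: [(19/3,16) (56/3,16) (18,17) (40/3,19) (59/6,19)]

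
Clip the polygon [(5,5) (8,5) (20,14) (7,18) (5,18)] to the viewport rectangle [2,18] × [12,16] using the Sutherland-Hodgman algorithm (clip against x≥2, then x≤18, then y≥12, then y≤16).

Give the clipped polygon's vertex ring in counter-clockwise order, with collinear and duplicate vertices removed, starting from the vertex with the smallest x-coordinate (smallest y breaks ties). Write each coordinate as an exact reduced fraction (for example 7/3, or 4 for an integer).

1. After x ≥ 2: [(5,5) (8,5) (20,14) (7,18) (5,18)]
2. After x ≤ 18: [(5,5) (8,5) (18,25/2) (18,190/13) (7,18) (5,18)]
3. After y ≥ 12: [(5,12) (52/3,12) (18,25/2) (18,190/13) (7,18) (5,18)]
4. After y ≤ 16: [(5,16) (5,12) (52/3,12) (18,25/2) (18,190/13) (27/2,16)]
5. Canonical ring: [(5,12) (52/3,12) (18,25/2) (18,190/13) (27/2,16) (5,16)]

Clipped polygon: [(5,12) (52/3,12) (18,25/2) (18,190/13) (27/2,16) (5,16)]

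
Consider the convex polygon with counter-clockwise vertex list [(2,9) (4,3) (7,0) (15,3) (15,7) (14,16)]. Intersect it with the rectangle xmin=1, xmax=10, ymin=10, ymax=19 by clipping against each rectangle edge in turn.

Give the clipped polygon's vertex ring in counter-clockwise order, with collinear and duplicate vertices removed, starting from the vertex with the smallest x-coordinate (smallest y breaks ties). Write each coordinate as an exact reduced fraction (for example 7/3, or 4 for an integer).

Clipped polygon: [(26/7,10) (10,10) (10,41/3)]

1. After x ≥ 1: [(2,9) (4,3) (7,0) (15,3) (15,7) (14,16)]
2. After x ≤ 10: [(10,41/3) (2,9) (4,3) (7,0) (10,9/8)]
3. After y ≥ 10: [(10,10) (10,41/3) (26/7,10)]
4. After y ≤ 19: [(10,10) (10,41/3) (26/7,10)]
5. Canonical ring: [(26/7,10) (10,10) (10,41/3)]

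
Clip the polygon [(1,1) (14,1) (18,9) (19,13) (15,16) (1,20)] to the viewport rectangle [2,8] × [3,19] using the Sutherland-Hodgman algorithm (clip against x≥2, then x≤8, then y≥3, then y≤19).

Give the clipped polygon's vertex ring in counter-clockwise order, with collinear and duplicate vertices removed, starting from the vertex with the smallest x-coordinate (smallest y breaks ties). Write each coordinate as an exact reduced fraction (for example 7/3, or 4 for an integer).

1. After x ≥ 2: [(2,1) (14,1) (18,9) (19,13) (15,16) (2,138/7)]
2. After x ≤ 8: [(2,1) (8,1) (8,18) (2,138/7)]
3. After y ≥ 3: [(2,3) (8,3) (8,18) (2,138/7)]
4. After y ≤ 19: [(2,19) (2,3) (8,3) (8,18) (9/2,19)]
5. Canonical ring: [(2,3) (8,3) (8,18) (9/2,19) (2,19)]

Clipped polygon: [(2,3) (8,3) (8,18) (9/2,19) (2,19)]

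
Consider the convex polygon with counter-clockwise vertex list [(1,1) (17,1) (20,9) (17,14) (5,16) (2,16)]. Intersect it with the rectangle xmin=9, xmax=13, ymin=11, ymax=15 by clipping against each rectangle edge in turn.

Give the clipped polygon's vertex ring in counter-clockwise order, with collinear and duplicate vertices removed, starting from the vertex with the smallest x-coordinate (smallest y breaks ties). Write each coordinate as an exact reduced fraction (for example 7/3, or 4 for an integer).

1. After x ≥ 9: [(9,1) (17,1) (20,9) (17,14) (9,46/3)]
2. After x ≤ 13: [(9,1) (13,1) (13,44/3) (9,46/3)]
3. After y ≥ 11: [(9,11) (13,11) (13,44/3) (9,46/3)]
4. After y ≤ 15: [(9,15) (9,11) (13,11) (13,44/3) (11,15)]
5. Canonical ring: [(9,11) (13,11) (13,44/3) (11,15) (9,15)]

Clipped polygon: [(9,11) (13,11) (13,44/3) (11,15) (9,15)]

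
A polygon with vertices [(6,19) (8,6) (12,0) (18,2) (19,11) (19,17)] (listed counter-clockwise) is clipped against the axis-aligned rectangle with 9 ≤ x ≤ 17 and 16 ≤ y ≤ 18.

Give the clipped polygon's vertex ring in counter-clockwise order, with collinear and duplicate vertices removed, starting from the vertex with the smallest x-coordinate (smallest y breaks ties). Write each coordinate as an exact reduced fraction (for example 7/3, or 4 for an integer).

Clipped polygon: [(9,16) (17,16) (17,225/13) (25/2,18) (9,18)]

1. After x ≥ 9: [(9,241/13) (9,9/2) (12,0) (18,2) (19,11) (19,17)]
2. After x ≤ 17: [(17,225/13) (9,241/13) (9,9/2) (12,0) (17,5/3)]
3. After y ≥ 16: [(17,16) (17,225/13) (9,241/13) (9,16)]
4. After y ≤ 18: [(17,16) (17,225/13) (25/2,18) (9,18) (9,16)]
5. Canonical ring: [(9,16) (17,16) (17,225/13) (25/2,18) (9,18)]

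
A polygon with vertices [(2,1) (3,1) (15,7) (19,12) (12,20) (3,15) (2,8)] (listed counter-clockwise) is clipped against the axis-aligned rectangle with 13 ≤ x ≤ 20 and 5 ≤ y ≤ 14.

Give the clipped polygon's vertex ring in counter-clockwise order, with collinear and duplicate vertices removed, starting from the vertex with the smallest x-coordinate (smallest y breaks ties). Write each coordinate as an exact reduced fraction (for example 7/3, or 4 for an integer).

1. After x ≥ 13: [(13,6) (15,7) (19,12) (13,132/7)]
2. After x ≤ 20: [(13,6) (15,7) (19,12) (13,132/7)]
3. After y ≥ 5: [(13,6) (15,7) (19,12) (13,132/7)]
4. After y ≤ 14: [(13,14) (13,6) (15,7) (19,12) (69/4,14)]
5. Canonical ring: [(13,6) (15,7) (19,12) (69/4,14) (13,14)]

Clipped polygon: [(13,6) (15,7) (19,12) (69/4,14) (13,14)]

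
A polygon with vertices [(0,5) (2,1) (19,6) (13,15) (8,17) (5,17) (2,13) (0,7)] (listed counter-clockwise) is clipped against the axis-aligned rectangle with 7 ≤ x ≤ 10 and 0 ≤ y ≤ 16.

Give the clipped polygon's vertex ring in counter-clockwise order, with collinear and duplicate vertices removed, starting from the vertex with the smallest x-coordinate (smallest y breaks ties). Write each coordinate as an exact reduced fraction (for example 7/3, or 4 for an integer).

1. After x ≥ 7: [(7,42/17) (19,6) (13,15) (8,17) (7,17)]
2. After x ≤ 10: [(7,42/17) (10,57/17) (10,81/5) (8,17) (7,17)]
3. After y ≥ 0: [(7,42/17) (10,57/17) (10,81/5) (8,17) (7,17)]
4. After y ≤ 16: [(7,16) (7,42/17) (10,57/17) (10,16)]
5. Canonical ring: [(7,42/17) (10,57/17) (10,16) (7,16)]

Clipped polygon: [(7,42/17) (10,57/17) (10,16) (7,16)]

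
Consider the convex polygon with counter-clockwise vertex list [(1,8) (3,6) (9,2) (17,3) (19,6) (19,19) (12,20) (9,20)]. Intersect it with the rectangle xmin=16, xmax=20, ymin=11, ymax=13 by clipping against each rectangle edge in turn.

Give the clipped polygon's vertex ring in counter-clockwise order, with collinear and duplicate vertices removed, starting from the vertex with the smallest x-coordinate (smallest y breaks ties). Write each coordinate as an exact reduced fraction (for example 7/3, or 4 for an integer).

1. After x ≥ 16: [(16,23/8) (17,3) (19,6) (19,19) (16,136/7)]
2. After x ≤ 20: [(16,23/8) (17,3) (19,6) (19,19) (16,136/7)]
3. After y ≥ 11: [(16,11) (19,11) (19,19) (16,136/7)]
4. After y ≤ 13: [(16,13) (16,11) (19,11) (19,13)]
5. Canonical ring: [(16,11) (19,11) (19,13) (16,13)]

Clipped polygon: [(16,11) (19,11) (19,13) (16,13)]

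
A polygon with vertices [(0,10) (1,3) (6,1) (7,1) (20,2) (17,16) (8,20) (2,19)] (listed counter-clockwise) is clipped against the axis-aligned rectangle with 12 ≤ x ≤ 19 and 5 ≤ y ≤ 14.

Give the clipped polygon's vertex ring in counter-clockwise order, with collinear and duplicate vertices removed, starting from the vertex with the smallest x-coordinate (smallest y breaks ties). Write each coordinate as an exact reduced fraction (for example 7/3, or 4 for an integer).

1. After x ≥ 12: [(12,18/13) (20,2) (17,16) (12,164/9)]
2. After x ≤ 19: [(12,18/13) (19,25/13) (19,20/3) (17,16) (12,164/9)]
3. After y ≥ 5: [(12,5) (19,5) (19,20/3) (17,16) (12,164/9)]
4. After y ≤ 14: [(12,14) (12,5) (19,5) (19,20/3) (122/7,14)]
5. Canonical ring: [(12,5) (19,5) (19,20/3) (122/7,14) (12,14)]

Clipped polygon: [(12,5) (19,5) (19,20/3) (122/7,14) (12,14)]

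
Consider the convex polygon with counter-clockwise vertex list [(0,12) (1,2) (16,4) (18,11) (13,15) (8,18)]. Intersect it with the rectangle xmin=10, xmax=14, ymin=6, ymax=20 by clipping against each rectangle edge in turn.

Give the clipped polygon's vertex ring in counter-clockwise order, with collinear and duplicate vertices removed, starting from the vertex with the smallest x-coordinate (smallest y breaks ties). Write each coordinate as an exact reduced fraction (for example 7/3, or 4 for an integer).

1. After x ≥ 10: [(10,16/5) (16,4) (18,11) (13,15) (10,84/5)]
2. After x ≤ 14: [(10,16/5) (14,56/15) (14,71/5) (13,15) (10,84/5)]
3. After y ≥ 6: [(10,6) (14,6) (14,71/5) (13,15) (10,84/5)]
4. After y ≤ 20: [(10,6) (14,6) (14,71/5) (13,15) (10,84/5)]
5. Canonical ring: [(10,6) (14,6) (14,71/5) (13,15) (10,84/5)]

Clipped polygon: [(10,6) (14,6) (14,71/5) (13,15) (10,84/5)]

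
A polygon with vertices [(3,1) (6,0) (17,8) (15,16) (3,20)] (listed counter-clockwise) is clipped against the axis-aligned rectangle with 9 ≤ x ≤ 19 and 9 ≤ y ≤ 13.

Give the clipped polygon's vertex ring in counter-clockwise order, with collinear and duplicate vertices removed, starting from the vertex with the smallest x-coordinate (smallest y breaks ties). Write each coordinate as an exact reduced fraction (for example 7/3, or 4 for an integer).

Clipped polygon: [(9,9) (67/4,9) (63/4,13) (9,13)]

1. After x ≥ 9: [(9,24/11) (17,8) (15,16) (9,18)]
2. After x ≤ 19: [(9,24/11) (17,8) (15,16) (9,18)]
3. After y ≥ 9: [(9,9) (67/4,9) (15,16) (9,18)]
4. After y ≤ 13: [(9,13) (9,9) (67/4,9) (63/4,13)]
5. Canonical ring: [(9,9) (67/4,9) (63/4,13) (9,13)]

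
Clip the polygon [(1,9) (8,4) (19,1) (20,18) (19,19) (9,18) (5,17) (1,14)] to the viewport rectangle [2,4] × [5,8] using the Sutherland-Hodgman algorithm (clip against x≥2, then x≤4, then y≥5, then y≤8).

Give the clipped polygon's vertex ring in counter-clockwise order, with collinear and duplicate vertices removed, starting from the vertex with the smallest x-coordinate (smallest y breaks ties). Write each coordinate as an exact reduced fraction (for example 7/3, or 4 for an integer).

Clipped polygon: [(12/5,8) (4,48/7) (4,8)]

1. After x ≥ 2: [(2,58/7) (8,4) (19,1) (20,18) (19,19) (9,18) (5,17) (2,59/4)]
2. After x ≤ 4: [(2,58/7) (4,48/7) (4,65/4) (2,59/4)]
3. After y ≥ 5: [(2,58/7) (4,48/7) (4,65/4) (2,59/4)]
4. After y ≤ 8: [(12/5,8) (4,48/7) (4,8)]
5. Canonical ring: [(12/5,8) (4,48/7) (4,8)]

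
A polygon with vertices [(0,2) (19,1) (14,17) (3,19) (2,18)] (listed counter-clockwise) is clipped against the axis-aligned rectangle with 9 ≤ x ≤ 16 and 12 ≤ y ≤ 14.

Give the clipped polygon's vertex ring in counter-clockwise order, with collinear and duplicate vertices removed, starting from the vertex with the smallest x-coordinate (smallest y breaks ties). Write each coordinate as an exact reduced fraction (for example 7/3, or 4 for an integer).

Clipped polygon: [(9,12) (249/16,12) (239/16,14) (9,14)]

1. After x ≥ 9: [(9,29/19) (19,1) (14,17) (9,197/11)]
2. After x ≤ 16: [(9,29/19) (16,22/19) (16,53/5) (14,17) (9,197/11)]
3. After y ≥ 12: [(9,12) (249/16,12) (14,17) (9,197/11)]
4. After y ≤ 14: [(9,14) (9,12) (249/16,12) (239/16,14)]
5. Canonical ring: [(9,12) (249/16,12) (239/16,14) (9,14)]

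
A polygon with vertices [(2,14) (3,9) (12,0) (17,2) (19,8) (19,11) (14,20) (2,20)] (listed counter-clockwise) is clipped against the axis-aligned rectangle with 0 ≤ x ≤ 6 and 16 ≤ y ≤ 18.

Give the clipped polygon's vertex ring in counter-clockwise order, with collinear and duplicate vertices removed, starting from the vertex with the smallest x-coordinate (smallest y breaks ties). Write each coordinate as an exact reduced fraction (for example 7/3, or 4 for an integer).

Clipped polygon: [(2,16) (6,16) (6,18) (2,18)]

1. After x ≥ 0: [(2,14) (3,9) (12,0) (17,2) (19,8) (19,11) (14,20) (2,20)]
2. After x ≤ 6: [(2,14) (3,9) (6,6) (6,20) (2,20)]
3. After y ≥ 16: [(2,16) (6,16) (6,20) (2,20)]
4. After y ≤ 18: [(2,18) (2,16) (6,16) (6,18)]
5. Canonical ring: [(2,16) (6,16) (6,18) (2,18)]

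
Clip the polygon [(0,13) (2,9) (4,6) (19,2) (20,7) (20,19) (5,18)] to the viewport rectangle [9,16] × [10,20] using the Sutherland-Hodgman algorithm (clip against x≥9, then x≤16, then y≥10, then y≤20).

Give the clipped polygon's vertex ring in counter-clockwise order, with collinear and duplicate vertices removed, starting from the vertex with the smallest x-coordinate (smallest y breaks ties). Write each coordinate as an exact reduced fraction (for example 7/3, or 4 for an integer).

1. After x ≥ 9: [(9,14/3) (19,2) (20,7) (20,19) (9,274/15)]
2. After x ≤ 16: [(9,14/3) (16,14/5) (16,281/15) (9,274/15)]
3. After y ≥ 10: [(9,10) (16,10) (16,281/15) (9,274/15)]
4. After y ≤ 20: [(9,10) (16,10) (16,281/15) (9,274/15)]
5. Canonical ring: [(9,10) (16,10) (16,281/15) (9,274/15)]

Clipped polygon: [(9,10) (16,10) (16,281/15) (9,274/15)]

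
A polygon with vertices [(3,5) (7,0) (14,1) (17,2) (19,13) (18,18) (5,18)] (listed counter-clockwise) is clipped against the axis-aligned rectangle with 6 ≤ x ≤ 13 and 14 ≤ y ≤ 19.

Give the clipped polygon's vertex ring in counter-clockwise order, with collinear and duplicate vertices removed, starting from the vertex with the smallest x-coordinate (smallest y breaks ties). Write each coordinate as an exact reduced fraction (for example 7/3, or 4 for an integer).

Clipped polygon: [(6,14) (13,14) (13,18) (6,18)]

1. After x ≥ 6: [(6,5/4) (7,0) (14,1) (17,2) (19,13) (18,18) (6,18)]
2. After x ≤ 13: [(6,5/4) (7,0) (13,6/7) (13,18) (6,18)]
3. After y ≥ 14: [(6,14) (13,14) (13,18) (6,18)]
4. After y ≤ 19: [(6,14) (13,14) (13,18) (6,18)]
5. Canonical ring: [(6,14) (13,14) (13,18) (6,18)]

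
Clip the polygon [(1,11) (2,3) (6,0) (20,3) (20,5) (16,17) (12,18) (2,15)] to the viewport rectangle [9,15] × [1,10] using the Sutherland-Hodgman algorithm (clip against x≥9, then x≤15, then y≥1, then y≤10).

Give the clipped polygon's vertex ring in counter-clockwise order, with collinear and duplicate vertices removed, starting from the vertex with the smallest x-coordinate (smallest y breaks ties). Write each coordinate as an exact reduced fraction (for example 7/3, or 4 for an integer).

Clipped polygon: [(9,1) (32/3,1) (15,27/14) (15,10) (9,10)]

1. After x ≥ 9: [(9,9/14) (20,3) (20,5) (16,17) (12,18) (9,171/10)]
2. After x ≤ 15: [(9,9/14) (15,27/14) (15,69/4) (12,18) (9,171/10)]
3. After y ≥ 1: [(9,1) (32/3,1) (15,27/14) (15,69/4) (12,18) (9,171/10)]
4. After y ≤ 10: [(9,10) (9,1) (32/3,1) (15,27/14) (15,10)]
5. Canonical ring: [(9,1) (32/3,1) (15,27/14) (15,10) (9,10)]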